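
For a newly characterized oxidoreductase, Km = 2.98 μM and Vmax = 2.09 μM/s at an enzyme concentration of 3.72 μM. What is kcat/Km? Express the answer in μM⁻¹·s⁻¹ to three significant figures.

kcat = Vmax/[E]total = 2.09/3.72 = 0.562 s⁻¹.
kcat/Km = 0.562/2.98 = 0.189 μM⁻¹·s⁻¹.

0.189 μM⁻¹·s⁻¹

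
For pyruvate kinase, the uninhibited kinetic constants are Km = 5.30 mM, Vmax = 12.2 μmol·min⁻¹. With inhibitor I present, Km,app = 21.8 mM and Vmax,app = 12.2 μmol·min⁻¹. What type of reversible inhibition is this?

competitive

Km increases (5.30 → 21.8 mM) while Vmax is unchanged — the hallmark of competitive inhibition.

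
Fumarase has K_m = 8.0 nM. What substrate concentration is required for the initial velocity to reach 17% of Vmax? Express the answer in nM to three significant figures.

1.64 nM

v/Vmax = [S]/(Km+[S]) = 0.17, so [S] = Km·0.17/(1 − 0.17) = 8.0 × 0.2048.
[S] = 1.64 nM.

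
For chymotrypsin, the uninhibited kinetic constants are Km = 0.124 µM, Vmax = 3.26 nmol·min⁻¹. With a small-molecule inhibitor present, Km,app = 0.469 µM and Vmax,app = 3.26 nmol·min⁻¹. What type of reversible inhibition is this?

competitive

Km increases (0.124 → 0.469 µM) while Vmax is unchanged — the hallmark of competitive inhibition.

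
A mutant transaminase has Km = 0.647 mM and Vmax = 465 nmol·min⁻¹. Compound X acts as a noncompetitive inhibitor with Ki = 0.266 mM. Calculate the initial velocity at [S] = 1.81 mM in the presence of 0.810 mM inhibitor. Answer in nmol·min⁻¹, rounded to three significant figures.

84.7 nmol·min⁻¹

With α = 1 + [I]/Ki = 1 + 0.810/0.266 = 4.045, the noncompetitive rate law is v = (Vmax/α)·[S] / (Km + [S]).
v = (465/4.045)×1.81 / (0.647 + 1.81) = 208.1/2.457 = 84.7 nmol·min⁻¹.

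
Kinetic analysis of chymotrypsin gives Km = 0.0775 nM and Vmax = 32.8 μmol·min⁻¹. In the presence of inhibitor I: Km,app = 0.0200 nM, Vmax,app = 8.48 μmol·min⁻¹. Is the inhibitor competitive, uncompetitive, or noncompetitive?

uncompetitive

Both Km and Vmax decrease by the same factor (~3.87-fold) — characteristic of uncompetitive inhibition.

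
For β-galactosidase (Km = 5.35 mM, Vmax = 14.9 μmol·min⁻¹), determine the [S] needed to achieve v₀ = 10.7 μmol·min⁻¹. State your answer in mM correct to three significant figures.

Rearranging v = Vmax[S]/(Km+[S]) gives [S] = Km·v/(Vmax − v).
[S] = 5.35 × 10.7 / (14.9 − 10.7) = 57.24/4.200 = 13.6 mM.

13.6 mM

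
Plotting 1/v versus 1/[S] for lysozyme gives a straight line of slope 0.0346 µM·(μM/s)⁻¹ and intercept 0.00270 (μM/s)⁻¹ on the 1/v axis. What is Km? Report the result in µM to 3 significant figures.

12.8 µM

y-intercept = 1/Vmax ⇒ Vmax = 370 μM/s; slope = Km/Vmax ⇒ Km = slope × Vmax.
Km = 0.0346 × 370 = 12.8 µM.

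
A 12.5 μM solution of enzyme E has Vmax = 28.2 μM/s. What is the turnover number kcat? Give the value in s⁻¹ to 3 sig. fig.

kcat = Vmax/[E]total = 28.2 μM/s / 12.5 μM = 2.26 s⁻¹.

2.26 s⁻¹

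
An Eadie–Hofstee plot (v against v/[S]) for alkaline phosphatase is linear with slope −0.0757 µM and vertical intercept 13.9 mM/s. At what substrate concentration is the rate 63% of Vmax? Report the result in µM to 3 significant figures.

The Eadie–Hofstee slope gives Km = 0.0757 µM (slope = −Km).
v/Vmax = [S]/(Km+[S]) = 0.63 ⇒ [S] = Km·0.63/(1−0.63) = 0.0757 × 1.703 = 0.129 µM.

0.129 µM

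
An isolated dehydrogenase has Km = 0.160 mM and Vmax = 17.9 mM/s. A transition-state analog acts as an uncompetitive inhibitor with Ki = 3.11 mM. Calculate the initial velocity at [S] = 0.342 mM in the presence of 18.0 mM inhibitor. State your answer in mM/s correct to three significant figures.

With α = 1 + [I]/Ki = 1 + 18.0/3.11 = 6.788, the uncompetitive rate law is v = (Vmax/α)·[S] / (Km/α + [S]).
v = (17.9/6.788)×0.342 / (0.160/6.788 + 0.342) = 0.9019/0.3656 = 2.47 mM/s.

2.47 mM/s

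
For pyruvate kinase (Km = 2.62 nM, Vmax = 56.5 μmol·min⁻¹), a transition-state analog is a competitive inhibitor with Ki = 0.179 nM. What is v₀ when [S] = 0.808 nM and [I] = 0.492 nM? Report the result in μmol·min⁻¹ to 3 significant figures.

α = 1 + [I]/Ki = 1 + 0.492/0.179 = 3.749.
For a competitive inhibitor, Vmax is unchanged and the apparent Km becomes α·Km: Km,app = 9.82 nM, Vmax,app = 56.5 μmol·min⁻¹.
v = Vmax,app·[S]/(Km,app + [S]) = 56.5 × 0.808/(9.82 + 0.808) = 4.29 μmol·min⁻¹.

4.29 μmol·min⁻¹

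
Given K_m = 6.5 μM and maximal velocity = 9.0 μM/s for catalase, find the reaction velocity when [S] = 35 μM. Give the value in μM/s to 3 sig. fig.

v = Vmax·[S]/(Km + [S]) = 9.0 × 35 / (6.5 + 35)
  = 315.0 / 41.50 = 7.59 μM/s.

7.59 μM/s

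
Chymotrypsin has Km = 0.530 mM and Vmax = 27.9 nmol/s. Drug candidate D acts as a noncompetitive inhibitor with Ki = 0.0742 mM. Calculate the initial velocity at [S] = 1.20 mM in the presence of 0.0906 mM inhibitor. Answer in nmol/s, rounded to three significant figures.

8.71 nmol/s

α = 1 + [I]/Ki = 1 + 0.0906/0.0742 = 2.221.
For a noncompetitive inhibitor, Vmax is reduced to Vmax/α while Km is unchanged: Km,app = 0.530 mM, Vmax,app = 12.6 nmol/s.
v = Vmax,app·[S]/(Km,app + [S]) = 12.6 × 1.20/(0.530 + 1.20) = 8.71 nmol/s.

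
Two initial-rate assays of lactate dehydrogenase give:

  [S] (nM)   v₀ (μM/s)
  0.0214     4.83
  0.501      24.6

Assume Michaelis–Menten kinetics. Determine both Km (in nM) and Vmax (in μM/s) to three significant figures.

In reciprocal form, 1/v = (Km/Vmax)·(1/[S]) + 1/Vmax. The two points give (1/[S], 1/v) = (46.73, 0.2070) and (1.996, 0.04065).
Slope = (0.2070 − 0.04065)/(46.73 − 1.996) = 0.003720; intercept = 0.2070 − 0.003720×46.73 = 0.03323.
Vmax = 1/intercept = 30.1 μM/s; Km = slope × Vmax = 0.003720 × 30.1 = 0.112 nM.

Km = 0.112 nM; Vmax = 30.1 μM/s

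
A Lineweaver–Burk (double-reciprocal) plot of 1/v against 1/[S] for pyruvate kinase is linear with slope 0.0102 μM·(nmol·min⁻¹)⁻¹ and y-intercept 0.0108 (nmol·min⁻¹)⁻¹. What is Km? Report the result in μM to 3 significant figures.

0.944 μM

y-intercept = 1/Vmax ⇒ Vmax = 92.6 nmol·min⁻¹; slope = Km/Vmax ⇒ Km = slope × Vmax.
Km = 0.0102 × 92.6 = 0.944 μM.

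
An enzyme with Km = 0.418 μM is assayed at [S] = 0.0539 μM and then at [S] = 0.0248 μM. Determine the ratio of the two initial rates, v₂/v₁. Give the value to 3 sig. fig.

0.490

Since Vmax cancels, v₂/v₁ = [S]₂(Km+[S]₁) / [S]₁(Km+[S]₂).
= 0.0248×(0.418+0.0539) / (0.0539×(0.418+0.0248)) = 0.01170/0.02387 = 0.490.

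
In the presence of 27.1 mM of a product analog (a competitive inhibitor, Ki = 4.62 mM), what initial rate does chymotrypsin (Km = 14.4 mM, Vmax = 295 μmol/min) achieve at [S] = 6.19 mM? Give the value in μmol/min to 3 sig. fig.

17.4 μmol/min

With α = 1 + [I]/Ki = 1 + 27.1/4.62 = 6.866, the competitive rate law is v = Vmax[S] / (αKm + [S]).
v = 295×6.19 / (6.866×14.4 + 6.19) = 1826/105.1 = 17.4 μmol/min.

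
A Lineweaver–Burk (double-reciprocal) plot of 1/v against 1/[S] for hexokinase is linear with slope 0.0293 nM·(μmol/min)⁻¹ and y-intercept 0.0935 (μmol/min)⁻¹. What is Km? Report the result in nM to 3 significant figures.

y-intercept = 1/Vmax ⇒ Vmax = 10.7 μmol/min; slope = Km/Vmax ⇒ Km = slope × Vmax.
Km = 0.0293 × 10.7 = 0.313 nM.

0.313 nM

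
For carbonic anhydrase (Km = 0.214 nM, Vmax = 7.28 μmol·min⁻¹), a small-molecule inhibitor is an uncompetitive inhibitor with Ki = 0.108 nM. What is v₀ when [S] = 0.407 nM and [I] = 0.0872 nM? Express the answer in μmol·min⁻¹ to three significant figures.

α = 1 + [I]/Ki = 1 + 0.0872/0.108 = 1.807.
For an uncompetitive inhibitor, both parameters are divided by α, giving Vmax/α and Km/α: Km,app = 0.118 nM, Vmax,app = 4.03 μmol·min⁻¹.
v = Vmax,app·[S]/(Km,app + [S]) = 4.03 × 0.407/(0.118 + 0.407) = 3.12 μmol·min⁻¹.

3.12 μmol·min⁻¹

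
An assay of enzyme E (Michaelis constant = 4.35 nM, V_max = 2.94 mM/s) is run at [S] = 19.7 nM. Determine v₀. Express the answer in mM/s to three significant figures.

[S]/(Km+[S]) = 19.7/24.05 = 0.8191, the fractional saturation.
v = 0.8191 × Vmax = 0.8191 × 2.94 = 2.41 mM/s.

2.41 mM/s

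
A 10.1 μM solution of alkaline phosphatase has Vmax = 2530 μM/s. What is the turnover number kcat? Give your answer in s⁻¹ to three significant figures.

250 s⁻¹

kcat = Vmax/[E]total = 2530 μM/s / 10.1 μM = 250 s⁻¹.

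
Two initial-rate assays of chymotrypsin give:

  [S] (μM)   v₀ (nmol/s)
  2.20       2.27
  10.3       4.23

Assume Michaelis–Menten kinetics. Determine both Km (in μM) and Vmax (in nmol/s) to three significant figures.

In reciprocal form, 1/v = (Km/Vmax)·(1/[S]) + 1/Vmax. The two points give (1/[S], 1/v) = (0.4545, 0.4405) and (0.09709, 0.2364).
Slope = (0.4405 − 0.2364)/(0.4545 − 0.09709) = 0.5710; intercept = 0.4405 − 0.5710×0.4545 = 0.1810.
Vmax = 1/intercept = 5.53 nmol/s; Km = slope × Vmax = 0.5710 × 5.53 = 3.16 μM.

Km = 3.16 μM; Vmax = 5.53 nmol/s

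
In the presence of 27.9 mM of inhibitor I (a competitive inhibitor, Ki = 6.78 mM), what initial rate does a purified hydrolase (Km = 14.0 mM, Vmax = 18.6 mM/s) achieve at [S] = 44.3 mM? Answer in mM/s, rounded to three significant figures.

7.11 mM/s

α = 1 + [I]/Ki = 1 + 27.9/6.78 = 5.115.
For a competitive inhibitor, Vmax is unchanged and the apparent Km becomes α·Km: Km,app = 71.6 mM, Vmax,app = 18.6 mM/s.
v = Vmax,app·[S]/(Km,app + [S]) = 18.6 × 44.3/(71.6 + 44.3) = 7.11 mM/s.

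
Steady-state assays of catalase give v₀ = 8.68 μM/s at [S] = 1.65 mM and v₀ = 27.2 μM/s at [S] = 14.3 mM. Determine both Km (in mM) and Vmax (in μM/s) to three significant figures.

Km = 5.51 mM; Vmax = 37.7 μM/s

In reciprocal form, 1/v = (Km/Vmax)·(1/[S]) + 1/Vmax. The two points give (1/[S], 1/v) = (0.6061, 0.1152) and (0.06993, 0.03676).
Slope = (0.1152 − 0.03676)/(0.6061 − 0.06993) = 0.1463; intercept = 0.1152 − 0.1463×0.6061 = 0.02653.
Vmax = 1/intercept = 37.7 μM/s; Km = slope × Vmax = 0.1463 × 37.7 = 5.51 mM.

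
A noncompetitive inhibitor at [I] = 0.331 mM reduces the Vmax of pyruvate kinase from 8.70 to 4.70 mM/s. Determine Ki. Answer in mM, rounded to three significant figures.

0.389 mM

Noncompetitive: Vmax,app = Vmax/α with α = 1 + [I]/Ki.
α = Vmax/Vmax,app = 8.70/4.70 = 1.851.
Ki = [I]/(α − 1) = 0.331/0.8511 = 0.389 mM.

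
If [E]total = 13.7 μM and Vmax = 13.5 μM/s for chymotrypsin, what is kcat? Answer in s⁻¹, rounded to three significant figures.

0.985 s⁻¹

kcat = Vmax/[E]total = 13.5 μM/s / 13.7 μM = 0.985 s⁻¹.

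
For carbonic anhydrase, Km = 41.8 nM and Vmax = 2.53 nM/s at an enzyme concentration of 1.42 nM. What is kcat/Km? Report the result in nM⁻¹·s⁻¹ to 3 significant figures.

0.0426 nM⁻¹·s⁻¹

kcat = Vmax/[E]total = 2.53/1.42 = 1.78 s⁻¹.
kcat/Km = 1.78/41.8 = 0.0426 nM⁻¹·s⁻¹.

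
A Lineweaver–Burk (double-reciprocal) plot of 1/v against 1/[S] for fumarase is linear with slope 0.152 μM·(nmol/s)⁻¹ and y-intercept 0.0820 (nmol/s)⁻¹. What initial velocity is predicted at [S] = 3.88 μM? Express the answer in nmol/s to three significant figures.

8.25 nmol/s

The y-intercept is 1/Vmax, so Vmax = 1/0.0820 = 12.2 nmol/s.
The slope is Km/Vmax, so Km = 0.152 × 12.2 = 1.85 μM.
Then v = 12.2 × 3.88/(1.85 + 3.88) = 8.25 nmol/s.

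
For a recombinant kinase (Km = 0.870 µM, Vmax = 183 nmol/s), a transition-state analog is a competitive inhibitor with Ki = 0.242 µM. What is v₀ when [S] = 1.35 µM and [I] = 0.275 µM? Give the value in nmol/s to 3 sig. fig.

α = 1 + [I]/Ki = 1 + 0.275/0.242 = 2.136.
For a competitive inhibitor, Vmax is unchanged and the apparent Km becomes α·Km: Km,app = 1.86 µM, Vmax,app = 183 nmol/s.
v = Vmax,app·[S]/(Km,app + [S]) = 183 × 1.35/(1.86 + 1.35) = 77.0 nmol/s.

77.0 nmol/s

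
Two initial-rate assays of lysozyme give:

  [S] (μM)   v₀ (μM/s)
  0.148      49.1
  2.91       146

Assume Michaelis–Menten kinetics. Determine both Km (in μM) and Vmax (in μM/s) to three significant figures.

From v = Vmax[S]/(Km+[S]), each point gives Vmax = v(Km+[S])/[S].
Equating: 49.1(Km+0.148)/0.148 = 146(Km+2.91)/2.91.
331.8·Km + 49.1 = 50.17·Km + 146, so (331.8 − 50.17)·Km = 146 − 49.1.
Km = 96.90/281.6 = 0.344 μM; then Vmax = 49.1(0.344+0.148)/0.148 = 163 μM/s.

Km = 0.344 μM; Vmax = 163 μM/s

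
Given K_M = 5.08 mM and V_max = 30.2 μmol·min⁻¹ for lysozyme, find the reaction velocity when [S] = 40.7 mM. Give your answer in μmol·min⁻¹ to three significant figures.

[S]/(Km+[S]) = 40.7/45.78 = 0.8890, the fractional saturation.
v = 0.8890 × Vmax = 0.8890 × 30.2 = 26.8 μmol·min⁻¹.

26.8 μmol·min⁻¹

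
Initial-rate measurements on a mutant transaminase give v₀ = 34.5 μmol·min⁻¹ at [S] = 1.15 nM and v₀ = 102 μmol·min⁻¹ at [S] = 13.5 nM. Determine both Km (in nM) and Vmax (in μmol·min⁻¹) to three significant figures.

In reciprocal form, 1/v = (Km/Vmax)·(1/[S]) + 1/Vmax. The two points give (1/[S], 1/v) = (0.8696, 0.02899) and (0.07407, 0.009804).
Slope = (0.02899 − 0.009804)/(0.8696 − 0.07407) = 0.02411; intercept = 0.02899 − 0.02411×0.8696 = 0.008018.
Vmax = 1/intercept = 125 μmol·min⁻¹; Km = slope × Vmax = 0.02411 × 125 = 3.01 nM.

Km = 3.01 nM; Vmax = 125 μmol·min⁻¹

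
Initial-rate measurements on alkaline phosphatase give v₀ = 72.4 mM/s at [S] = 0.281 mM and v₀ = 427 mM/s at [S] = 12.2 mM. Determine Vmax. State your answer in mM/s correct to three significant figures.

483 mM/s

From v = Vmax[S]/(Km+[S]), each point gives Vmax = v(Km+[S])/[S].
Equating: 72.4(Km+0.281)/0.281 = 427(Km+12.2)/12.2.
257.7·Km + 72.4 = 35.00·Km + 427, so (257.7 − 35.00)·Km = 427 − 72.4.
Km = 354.6/222.7 = 1.59 mM; then Vmax = 72.4(1.59+0.281)/0.281 = 483 mM/s.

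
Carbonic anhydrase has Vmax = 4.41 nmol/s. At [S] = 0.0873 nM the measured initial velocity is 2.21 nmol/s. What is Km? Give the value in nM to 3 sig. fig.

0.0869 nM

From v = Vmax[S]/(Km+[S]), Km = [S](Vmax − v)/v.
Km = 0.0873 × (4.41 − 2.21) / 2.21 = 0.1921/2.21 = 0.0869 nM.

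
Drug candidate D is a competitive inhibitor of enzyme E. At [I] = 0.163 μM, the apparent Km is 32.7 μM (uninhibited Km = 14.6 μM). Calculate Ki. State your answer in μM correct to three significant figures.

0.131 μM

Competitive: Km,app = α·Km with α = 1 + [I]/Ki.
α = Km,app/Km = 32.7/14.6 = 2.240.
Since α = 1 + [I]/Ki, [I]/Ki = 2.240 − 1 = 1.240 and Ki = 0.163/1.240 = 0.131 μM.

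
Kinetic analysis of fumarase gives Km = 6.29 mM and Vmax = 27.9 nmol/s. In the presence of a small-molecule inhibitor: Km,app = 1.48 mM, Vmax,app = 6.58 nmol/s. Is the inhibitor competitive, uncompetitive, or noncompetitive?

Both Km and Vmax decrease by the same factor (~4.24-fold) — characteristic of uncompetitive inhibition.

uncompetitive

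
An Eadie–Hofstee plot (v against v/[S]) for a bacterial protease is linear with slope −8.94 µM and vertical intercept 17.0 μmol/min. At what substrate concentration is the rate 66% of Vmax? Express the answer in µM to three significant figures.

The Eadie–Hofstee slope gives Km = 8.94 µM (slope = −Km).
v/Vmax = [S]/(Km+[S]) = 0.66 ⇒ [S] = Km·0.66/(1−0.66) = 8.94 × 1.941 = 17.4 µM.

17.4 µM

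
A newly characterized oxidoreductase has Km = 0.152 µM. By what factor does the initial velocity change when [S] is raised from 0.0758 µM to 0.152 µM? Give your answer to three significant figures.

1.50

The fractional saturations are [S]/(Km+[S]) = 0.0758/0.2278 = 0.3327 and 0.152/0.3040 = 0.5000.
v₂/v₁ is just their ratio: 0.5000/0.3327 = 1.50.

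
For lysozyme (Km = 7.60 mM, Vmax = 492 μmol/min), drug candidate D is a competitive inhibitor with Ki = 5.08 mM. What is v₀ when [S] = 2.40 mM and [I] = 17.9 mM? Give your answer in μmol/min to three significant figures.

32.1 μmol/min

With α = 1 + [I]/Ki = 1 + 17.9/5.08 = 4.524, the competitive rate law is v = Vmax[S] / (αKm + [S]).
v = 492×2.40 / (4.524×7.60 + 2.40) = 1181/36.78 = 32.1 μmol/min.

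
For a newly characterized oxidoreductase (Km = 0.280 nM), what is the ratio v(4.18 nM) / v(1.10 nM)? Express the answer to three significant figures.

1.18

Since Vmax cancels, v₂/v₁ = [S]₂(Km+[S]₁) / [S]₁(Km+[S]₂).
= 4.18×(0.280+1.10) / (1.10×(0.280+4.18)) = 5.768/4.906 = 1.18.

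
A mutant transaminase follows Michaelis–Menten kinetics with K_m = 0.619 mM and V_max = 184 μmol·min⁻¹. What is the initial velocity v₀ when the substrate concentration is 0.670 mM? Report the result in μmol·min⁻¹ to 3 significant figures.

[S]/(Km+[S]) = 0.670/1.289 = 0.5198, the fractional saturation.
v = 0.5198 × Vmax = 0.5198 × 184 = 95.6 μmol·min⁻¹.

95.6 μmol·min⁻¹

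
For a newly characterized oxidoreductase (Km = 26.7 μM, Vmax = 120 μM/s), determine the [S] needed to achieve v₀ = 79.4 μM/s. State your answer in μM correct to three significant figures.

The required fractional saturation is v/Vmax = 79.4/120 = 0.6617.
Then [S]/(Km+[S]) = 0.6617 ⇒ [S] = 26.7 × 0.6617/(1 − 0.6617) = 52.2 μM.

52.2 μM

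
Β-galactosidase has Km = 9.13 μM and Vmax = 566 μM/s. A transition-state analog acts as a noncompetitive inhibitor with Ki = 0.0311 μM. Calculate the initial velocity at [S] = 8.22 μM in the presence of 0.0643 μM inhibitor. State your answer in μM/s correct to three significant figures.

87.4 μM/s

α = 1 + [I]/Ki = 1 + 0.0643/0.0311 = 3.068.
For a noncompetitive inhibitor, Vmax is reduced to Vmax/α while Km is unchanged: Km,app = 9.13 μM, Vmax,app = 185 μM/s.
v = Vmax,app·[S]/(Km,app + [S]) = 185 × 8.22/(9.13 + 8.22) = 87.4 μM/s.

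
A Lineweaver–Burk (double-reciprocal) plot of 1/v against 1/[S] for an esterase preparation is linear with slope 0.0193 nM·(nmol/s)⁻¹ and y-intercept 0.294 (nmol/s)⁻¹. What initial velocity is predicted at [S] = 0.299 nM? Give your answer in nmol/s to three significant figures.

2.79 nmol/s

The y-intercept is 1/Vmax, so Vmax = 1/0.294 = 3.40 nmol/s.
The slope is Km/Vmax, so Km = 0.0193 × 3.40 = 0.0656 nM.
Then v = 3.40 × 0.299/(0.0656 + 0.299) = 2.79 nmol/s.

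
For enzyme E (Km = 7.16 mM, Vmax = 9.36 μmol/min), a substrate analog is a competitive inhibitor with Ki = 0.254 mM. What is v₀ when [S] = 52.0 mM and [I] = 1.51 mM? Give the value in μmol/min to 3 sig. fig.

4.78 μmol/min

α = 1 + [I]/Ki = 1 + 1.51/0.254 = 6.945.
For a competitive inhibitor, Vmax is unchanged and the apparent Km becomes α·Km: Km,app = 49.7 mM, Vmax,app = 9.36 μmol/min.
v = Vmax,app·[S]/(Km,app + [S]) = 9.36 × 52.0/(49.7 + 52.0) = 4.78 μmol/min.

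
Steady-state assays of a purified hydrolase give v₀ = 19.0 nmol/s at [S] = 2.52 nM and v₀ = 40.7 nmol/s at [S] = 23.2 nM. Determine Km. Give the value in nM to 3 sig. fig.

3.75 nM

From v = Vmax[S]/(Km+[S]), each point gives Vmax = v(Km+[S])/[S].
Equating: 19.0(Km+2.52)/2.52 = 40.7(Km+23.2)/23.2.
7.540·Km + 19.0 = 1.754·Km + 40.7, so (7.540 − 1.754)·Km = 40.7 − 19.0.
Km = 21.70/5.785 = 3.75 nM; then Vmax = 19.0(3.75+2.52)/2.52 = 47.3 nmol/s.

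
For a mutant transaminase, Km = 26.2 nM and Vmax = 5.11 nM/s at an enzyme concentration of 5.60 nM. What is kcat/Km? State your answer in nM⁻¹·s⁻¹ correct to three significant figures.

kcat = Vmax/[E]total = 5.11/5.60 = 0.913 s⁻¹.
kcat/Km = 0.913/26.2 = 0.0348 nM⁻¹·s⁻¹.

0.0348 nM⁻¹·s⁻¹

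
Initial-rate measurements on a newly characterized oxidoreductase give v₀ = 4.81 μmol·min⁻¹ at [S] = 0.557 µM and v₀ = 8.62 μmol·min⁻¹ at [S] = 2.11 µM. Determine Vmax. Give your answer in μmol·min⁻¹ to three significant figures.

12.0 μmol·min⁻¹

In reciprocal form, 1/v = (Km/Vmax)·(1/[S]) + 1/Vmax. The two points give (1/[S], 1/v) = (1.795, 0.2079) and (0.4739, 0.1160).
Slope = (0.2079 − 0.1160)/(1.795 − 0.4739) = 0.06954; intercept = 0.2079 − 0.06954×1.795 = 0.08305.
Vmax = 1/intercept = 12.0 μmol·min⁻¹; Km = slope × Vmax = 0.06954 × 12.0 = 0.837 µM.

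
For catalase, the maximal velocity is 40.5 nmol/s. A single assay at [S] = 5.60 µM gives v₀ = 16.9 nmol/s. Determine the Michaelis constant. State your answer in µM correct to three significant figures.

7.82 µM

From v = Vmax[S]/(Km+[S]), Km = [S](Vmax − v)/v.
Km = 5.60 × (40.5 − 16.9) / 16.9 = 132.2/16.9 = 7.82 µM.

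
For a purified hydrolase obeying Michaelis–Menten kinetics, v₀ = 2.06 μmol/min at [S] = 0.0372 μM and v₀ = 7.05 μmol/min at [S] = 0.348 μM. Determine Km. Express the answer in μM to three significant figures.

0.142 μM

In reciprocal form, 1/v = (Km/Vmax)·(1/[S]) + 1/Vmax. The two points give (1/[S], 1/v) = (26.88, 0.4854) and (2.874, 0.1418).
Slope = (0.4854 − 0.1418)/(26.88 − 2.874) = 0.01431; intercept = 0.4854 − 0.01431×26.88 = 0.1007.
Vmax = 1/intercept = 9.93 μmol/min; Km = slope × Vmax = 0.01431 × 9.93 = 0.142 μM.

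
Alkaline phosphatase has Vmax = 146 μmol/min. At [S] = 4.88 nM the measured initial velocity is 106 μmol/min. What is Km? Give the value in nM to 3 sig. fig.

v/Vmax = 106/146 = 0.7260 = [S]/(Km+[S]).
So Km + [S] = [S]/0.7260 = 6.722 nM, giving Km = 6.722 − 4.88 = 1.84 nM.

1.84 nM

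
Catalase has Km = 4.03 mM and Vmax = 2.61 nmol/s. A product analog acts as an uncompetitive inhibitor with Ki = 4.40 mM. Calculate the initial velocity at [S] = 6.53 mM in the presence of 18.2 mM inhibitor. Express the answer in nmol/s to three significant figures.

α = 1 + [I]/Ki = 1 + 18.2/4.40 = 5.136.
For an uncompetitive inhibitor, both parameters are divided by α, giving Vmax/α and Km/α: Km,app = 0.785 mM, Vmax,app = 0.508 nmol/s.
v = Vmax,app·[S]/(Km,app + [S]) = 0.508 × 6.53/(0.785 + 6.53) = 0.454 nmol/s.

0.454 nmol/s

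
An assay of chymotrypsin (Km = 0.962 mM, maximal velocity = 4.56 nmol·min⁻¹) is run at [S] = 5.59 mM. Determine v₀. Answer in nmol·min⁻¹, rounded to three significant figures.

3.89 nmol·min⁻¹

[S]/(Km+[S]) = 5.59/6.552 = 0.8532, the fractional saturation.
v = 0.8532 × Vmax = 0.8532 × 4.56 = 3.89 nmol·min⁻¹.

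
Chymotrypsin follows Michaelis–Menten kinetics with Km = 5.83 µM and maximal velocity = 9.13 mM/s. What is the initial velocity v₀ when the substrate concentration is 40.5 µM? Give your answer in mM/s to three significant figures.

v = Vmax·[S]/(Km + [S]) = 9.13 × 40.5 / (5.83 + 40.5)
  = 369.8 / 46.33 = 7.98 mM/s.

7.98 mM/s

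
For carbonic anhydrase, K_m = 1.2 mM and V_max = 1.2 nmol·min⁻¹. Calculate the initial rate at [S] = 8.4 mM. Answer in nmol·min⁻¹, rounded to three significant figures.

[S]/(Km+[S]) = 8.4/9.600 = 0.8750, the fractional saturation.
v = 0.8750 × Vmax = 0.8750 × 1.2 = 1.05 nmol·min⁻¹.

1.05 nmol·min⁻¹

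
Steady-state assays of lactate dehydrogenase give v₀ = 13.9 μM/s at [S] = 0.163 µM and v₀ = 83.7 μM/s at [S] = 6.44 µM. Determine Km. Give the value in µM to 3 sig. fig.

0.966 µM

From v = Vmax[S]/(Km+[S]), each point gives Vmax = v(Km+[S])/[S].
Equating: 13.9(Km+0.163)/0.163 = 83.7(Km+6.44)/6.44.
85.28·Km + 13.9 = 13.00·Km + 83.7, so (85.28 − 13.00)·Km = 83.7 − 13.9.
Km = 69.80/72.28 = 0.966 µM; then Vmax = 13.9(0.966+0.163)/0.163 = 96.3 μM/s.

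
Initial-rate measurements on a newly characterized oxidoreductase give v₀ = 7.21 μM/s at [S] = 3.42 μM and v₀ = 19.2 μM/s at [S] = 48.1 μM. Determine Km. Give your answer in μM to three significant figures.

7.02 μM

In reciprocal form, 1/v = (Km/Vmax)·(1/[S]) + 1/Vmax. The two points give (1/[S], 1/v) = (0.2924, 0.1387) and (0.02079, 0.05208).
Slope = (0.1387 − 0.05208)/(0.2924 − 0.02079) = 0.3189; intercept = 0.1387 − 0.3189×0.2924 = 0.04545.
Vmax = 1/intercept = 22.0 μM/s; Km = slope × Vmax = 0.3189 × 22.0 = 7.02 μM.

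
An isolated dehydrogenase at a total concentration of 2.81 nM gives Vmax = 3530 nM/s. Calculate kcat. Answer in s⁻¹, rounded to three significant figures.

1260 s⁻¹

kcat = Vmax/[E]total = 3530 nM/s / 2.81 nM = 1260 s⁻¹.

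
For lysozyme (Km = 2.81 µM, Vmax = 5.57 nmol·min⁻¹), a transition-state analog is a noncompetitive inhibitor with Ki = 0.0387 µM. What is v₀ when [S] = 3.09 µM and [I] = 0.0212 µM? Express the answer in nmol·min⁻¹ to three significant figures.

α = 1 + [I]/Ki = 1 + 0.0212/0.0387 = 1.548.
For a noncompetitive inhibitor, Vmax is reduced to Vmax/α while Km is unchanged: Km,app = 2.81 µM, Vmax,app = 3.60 nmol·min⁻¹.
v = Vmax,app·[S]/(Km,app + [S]) = 3.60 × 3.09/(2.81 + 3.09) = 1.88 nmol·min⁻¹.

1.88 nmol·min⁻¹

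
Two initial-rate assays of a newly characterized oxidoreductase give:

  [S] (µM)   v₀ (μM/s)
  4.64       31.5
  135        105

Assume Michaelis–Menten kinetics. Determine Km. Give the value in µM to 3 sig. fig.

From v = Vmax[S]/(Km+[S]), each point gives Vmax = v(Km+[S])/[S].
Equating: 31.5(Km+4.64)/4.64 = 105(Km+135)/135.
6.789·Km + 31.5 = 0.7778·Km + 105, so (6.789 − 0.7778)·Km = 105 − 31.5.
Km = 73.50/6.011 = 12.2 µM; then Vmax = 31.5(12.2+4.64)/4.64 = 115 μM/s.

12.2 µM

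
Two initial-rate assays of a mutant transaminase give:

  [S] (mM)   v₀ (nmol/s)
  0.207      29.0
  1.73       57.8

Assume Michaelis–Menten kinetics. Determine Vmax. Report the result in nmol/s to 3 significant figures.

66.8 nmol/s

From v = Vmax[S]/(Km+[S]), each point gives Vmax = v(Km+[S])/[S].
Equating: 29.0(Km+0.207)/0.207 = 57.8(Km+1.73)/1.73.
140.1·Km + 29.0 = 33.41·Km + 57.8, so (140.1 − 33.41)·Km = 57.8 − 29.0.
Km = 28.80/106.7 = 0.270 mM; then Vmax = 29.0(0.270+0.207)/0.207 = 66.8 nmol/s.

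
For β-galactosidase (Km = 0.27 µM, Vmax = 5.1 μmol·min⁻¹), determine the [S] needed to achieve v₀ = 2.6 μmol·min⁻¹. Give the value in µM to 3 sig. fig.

0.281 µM

Rearranging v = Vmax[S]/(Km+[S]) gives [S] = Km·v/(Vmax − v).
[S] = 0.27 × 2.6 / (5.1 − 2.6) = 0.7020/2.500 = 0.281 µM.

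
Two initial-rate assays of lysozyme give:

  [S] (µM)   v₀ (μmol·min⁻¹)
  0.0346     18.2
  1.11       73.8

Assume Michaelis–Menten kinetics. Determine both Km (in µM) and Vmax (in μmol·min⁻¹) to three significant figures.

Km = 0.121 µM; Vmax = 81.8 μmol·min⁻¹

In reciprocal form, 1/v = (Km/Vmax)·(1/[S]) + 1/Vmax. The two points give (1/[S], 1/v) = (28.90, 0.05495) and (0.9009, 0.01355).
Slope = (0.05495 − 0.01355)/(28.90 − 0.9009) = 0.001478; intercept = 0.05495 − 0.001478×28.90 = 0.01222.
Vmax = 1/intercept = 81.8 μmol·min⁻¹; Km = slope × Vmax = 0.001478 × 81.8 = 0.121 µM.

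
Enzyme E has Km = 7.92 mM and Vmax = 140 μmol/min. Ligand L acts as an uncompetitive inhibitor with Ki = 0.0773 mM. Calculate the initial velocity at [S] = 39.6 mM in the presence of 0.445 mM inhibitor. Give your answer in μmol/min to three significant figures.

With α = 1 + [I]/Ki = 1 + 0.445/0.0773 = 6.757, the uncompetitive rate law is v = (Vmax/α)·[S] / (Km/α + [S]).
v = (140/6.757)×39.6 / (7.92/6.757 + 39.6) = 820.5/40.77 = 20.1 μmol/min.

20.1 μmol/min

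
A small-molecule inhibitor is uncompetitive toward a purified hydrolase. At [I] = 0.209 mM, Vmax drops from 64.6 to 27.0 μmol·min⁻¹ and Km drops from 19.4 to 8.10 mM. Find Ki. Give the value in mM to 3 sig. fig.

Uncompetitive: Vmax,app = Vmax/α (and Km,app = Km/α) with α = 1 + [I]/Ki.
α = Vmax/Vmax,app = 64.6/27.0 = 2.393.
Since α = 1 + [I]/Ki, [I]/Ki = 2.393 − 1 = 1.393 and Ki = 0.209/1.393 = 0.150 mM.

0.150 mM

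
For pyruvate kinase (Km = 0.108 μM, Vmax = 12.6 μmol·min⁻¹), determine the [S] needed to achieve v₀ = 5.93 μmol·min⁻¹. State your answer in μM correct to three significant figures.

0.0960 μM

The required fractional saturation is v/Vmax = 5.93/12.6 = 0.4706.
Then [S]/(Km+[S]) = 0.4706 ⇒ [S] = 0.108 × 0.4706/(1 − 0.4706) = 0.0960 μM.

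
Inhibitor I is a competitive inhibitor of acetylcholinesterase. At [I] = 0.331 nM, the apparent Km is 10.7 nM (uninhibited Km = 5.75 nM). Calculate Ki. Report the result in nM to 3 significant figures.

0.384 nM

Competitive: Km,app = α·Km with α = 1 + [I]/Ki.
α = Km,app/Km = 10.7/5.75 = 1.861.
Ki = [I]/(α − 1) = 0.331/0.8609 = 0.384 nM.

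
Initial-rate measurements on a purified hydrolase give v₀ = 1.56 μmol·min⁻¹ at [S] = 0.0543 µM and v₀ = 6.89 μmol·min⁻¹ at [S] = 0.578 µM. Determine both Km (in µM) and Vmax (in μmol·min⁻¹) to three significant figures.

Km = 0.317 µM; Vmax = 10.7 μmol·min⁻¹

From v = Vmax[S]/(Km+[S]), each point gives Vmax = v(Km+[S])/[S].
Equating: 1.56(Km+0.0543)/0.0543 = 6.89(Km+0.578)/0.578.
28.73·Km + 1.56 = 11.92·Km + 6.89, so (28.73 − 11.92)·Km = 6.89 − 1.56.
Km = 5.330/16.81 = 0.317 µM; then Vmax = 1.56(0.317+0.0543)/0.0543 = 10.7 μmol·min⁻¹.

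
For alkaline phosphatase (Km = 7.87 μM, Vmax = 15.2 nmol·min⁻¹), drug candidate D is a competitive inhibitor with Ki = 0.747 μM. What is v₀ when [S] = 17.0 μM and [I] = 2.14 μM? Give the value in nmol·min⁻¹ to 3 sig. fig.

α = 1 + [I]/Ki = 1 + 2.14/0.747 = 3.865.
For a competitive inhibitor, Vmax is unchanged and the apparent Km becomes α·Km: Km,app = 30.4 μM, Vmax,app = 15.2 nmol·min⁻¹.
v = Vmax,app·[S]/(Km,app + [S]) = 15.2 × 17.0/(30.4 + 17.0) = 5.45 nmol·min⁻¹.

5.45 nmol·min⁻¹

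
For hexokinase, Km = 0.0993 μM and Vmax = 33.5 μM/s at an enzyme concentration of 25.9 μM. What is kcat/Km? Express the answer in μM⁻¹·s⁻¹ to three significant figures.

kcat = Vmax/[E]total = 33.5/25.9 = 1.29 s⁻¹.
kcat/Km = 1.29/0.0993 = 13.0 μM⁻¹·s⁻¹.

13.0 μM⁻¹·s⁻¹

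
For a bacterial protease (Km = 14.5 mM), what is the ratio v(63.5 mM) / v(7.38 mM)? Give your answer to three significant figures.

2.41

The fractional saturations are [S]/(Km+[S]) = 7.38/21.88 = 0.3373 and 63.5/78.00 = 0.8141.
v₂/v₁ is just their ratio: 0.8141/0.3373 = 2.41.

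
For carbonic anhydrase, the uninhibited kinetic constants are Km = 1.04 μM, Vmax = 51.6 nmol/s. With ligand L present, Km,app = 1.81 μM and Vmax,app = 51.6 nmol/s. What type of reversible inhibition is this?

competitive

Km increases (1.04 → 1.81 μM) while Vmax is unchanged — the hallmark of competitive inhibition.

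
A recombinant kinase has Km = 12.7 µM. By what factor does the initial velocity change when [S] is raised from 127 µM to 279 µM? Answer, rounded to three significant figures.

1.05

Since Vmax cancels, v₂/v₁ = [S]₂(Km+[S]₁) / [S]₁(Km+[S]₂).
= 279×(12.7+127) / (127×(12.7+279)) = 38980/37050 = 1.05.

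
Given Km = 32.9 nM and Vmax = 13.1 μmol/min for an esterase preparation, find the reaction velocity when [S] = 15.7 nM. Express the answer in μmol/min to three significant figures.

4.23 μmol/min

v = Vmax·[S]/(Km + [S]) = 13.1 × 15.7 / (32.9 + 15.7)
  = 205.7 / 48.60 = 4.23 μmol/min.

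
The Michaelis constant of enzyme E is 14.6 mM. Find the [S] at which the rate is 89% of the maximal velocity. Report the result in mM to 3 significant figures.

v/Vmax = [S]/(Km+[S]) = 0.89, so [S] = Km·0.89/(1 − 0.89) = 14.6 × 8.091.
[S] = 118 mM.

118 mM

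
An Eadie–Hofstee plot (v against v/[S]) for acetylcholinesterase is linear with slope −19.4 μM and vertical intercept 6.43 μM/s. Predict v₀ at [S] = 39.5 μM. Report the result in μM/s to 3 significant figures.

In the Eadie–Hofstee form v = Vmax − Km·(v/[S]), the slope is −Km and the intercept is Vmax, so Km = 19.4 μM and Vmax = 6.43 μM/s.
v = 6.43 × 39.5/(19.4 + 39.5) = 4.31 μM/s.

4.31 μM/s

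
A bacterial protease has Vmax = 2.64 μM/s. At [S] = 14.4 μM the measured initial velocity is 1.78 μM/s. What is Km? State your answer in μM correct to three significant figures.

6.96 μM

v/Vmax = 1.78/2.64 = 0.6742 = [S]/(Km+[S]).
So Km + [S] = [S]/0.6742 = 21.36 μM, giving Km = 21.36 − 14.4 = 6.96 μM.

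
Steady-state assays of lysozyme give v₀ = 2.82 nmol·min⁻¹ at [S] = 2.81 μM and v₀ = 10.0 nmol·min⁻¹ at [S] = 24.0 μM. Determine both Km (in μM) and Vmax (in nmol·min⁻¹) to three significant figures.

From v = Vmax[S]/(Km+[S]), each point gives Vmax = v(Km+[S])/[S].
Equating: 2.82(Km+2.81)/2.81 = 10.0(Km+24.0)/24.0.
1.004·Km + 2.82 = 0.4167·Km + 10.0, so (1.004 − 0.4167)·Km = 10.0 − 2.82.
Km = 7.180/0.5869 = 12.2 μM; then Vmax = 2.82(12.2+2.81)/2.81 = 15.1 nmol·min⁻¹.

Km = 12.2 μM; Vmax = 15.1 nmol·min⁻¹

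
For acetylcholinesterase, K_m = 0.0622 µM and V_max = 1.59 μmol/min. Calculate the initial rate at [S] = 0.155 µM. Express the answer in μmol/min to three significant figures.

1.13 μmol/min

v = Vmax·[S]/(Km + [S]) = 1.59 × 0.155 / (0.0622 + 0.155)
  = 0.2464 / 0.2172 = 1.13 μmol/min.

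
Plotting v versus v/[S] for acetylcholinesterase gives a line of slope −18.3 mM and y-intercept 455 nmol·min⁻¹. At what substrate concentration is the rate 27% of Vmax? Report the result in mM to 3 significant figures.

6.77 mM

The Eadie–Hofstee slope gives Km = 18.3 mM (slope = −Km).
v/Vmax = [S]/(Km+[S]) = 0.27 ⇒ [S] = Km·0.27/(1−0.27) = 18.3 × 0.3699 = 6.77 mM.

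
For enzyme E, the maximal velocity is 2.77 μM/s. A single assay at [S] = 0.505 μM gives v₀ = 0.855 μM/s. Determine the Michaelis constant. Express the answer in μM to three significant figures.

1.13 μM

v/Vmax = 0.855/2.77 = 0.3087 = [S]/(Km+[S]).
So Km + [S] = [S]/0.3087 = 1.636 μM, giving Km = 1.636 − 0.505 = 1.13 μM.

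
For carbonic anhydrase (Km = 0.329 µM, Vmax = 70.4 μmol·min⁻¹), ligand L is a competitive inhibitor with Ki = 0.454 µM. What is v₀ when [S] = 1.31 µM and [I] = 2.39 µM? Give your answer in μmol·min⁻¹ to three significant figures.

27.4 μmol·min⁻¹

With α = 1 + [I]/Ki = 1 + 2.39/0.454 = 6.264, the competitive rate law is v = Vmax[S] / (αKm + [S]).
v = 70.4×1.31 / (6.264×0.329 + 1.31) = 92.22/3.371 = 27.4 μmol·min⁻¹.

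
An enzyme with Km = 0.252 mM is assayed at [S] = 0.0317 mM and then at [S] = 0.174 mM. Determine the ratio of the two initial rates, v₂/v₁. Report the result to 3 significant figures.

Since Vmax cancels, v₂/v₁ = [S]₂(Km+[S]₁) / [S]₁(Km+[S]₂).
= 0.174×(0.252+0.0317) / (0.0317×(0.252+0.174)) = 0.04936/0.01350 = 3.66.

3.66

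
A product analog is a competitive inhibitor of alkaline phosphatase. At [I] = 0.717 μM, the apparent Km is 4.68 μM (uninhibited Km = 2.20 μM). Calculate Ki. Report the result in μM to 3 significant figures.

0.636 μM

Competitive: Km,app = α·Km with α = 1 + [I]/Ki.
α = Km,app/Km = 4.68/2.20 = 2.127.
Since α = 1 + [I]/Ki, [I]/Ki = 2.127 − 1 = 1.127 and Ki = 0.717/1.127 = 0.636 μM.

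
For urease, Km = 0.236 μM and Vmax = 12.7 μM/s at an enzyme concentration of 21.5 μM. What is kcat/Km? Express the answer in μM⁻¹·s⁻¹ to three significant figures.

kcat = Vmax/[E]total = 12.7/21.5 = 0.591 s⁻¹.
kcat/Km = 0.591/0.236 = 2.50 μM⁻¹·s⁻¹.

2.50 μM⁻¹·s⁻¹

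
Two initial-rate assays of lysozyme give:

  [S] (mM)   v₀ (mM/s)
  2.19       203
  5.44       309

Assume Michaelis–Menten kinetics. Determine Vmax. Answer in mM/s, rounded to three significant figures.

In reciprocal form, 1/v = (Km/Vmax)·(1/[S]) + 1/Vmax. The two points give (1/[S], 1/v) = (0.4566, 0.004926) and (0.1838, 0.003236).
Slope = (0.004926 − 0.003236)/(0.4566 − 0.1838) = 0.006195; intercept = 0.004926 − 0.006195×0.4566 = 0.002098.
Vmax = 1/intercept = 477 mM/s; Km = slope × Vmax = 0.006195 × 477 = 2.95 mM.

477 mM/s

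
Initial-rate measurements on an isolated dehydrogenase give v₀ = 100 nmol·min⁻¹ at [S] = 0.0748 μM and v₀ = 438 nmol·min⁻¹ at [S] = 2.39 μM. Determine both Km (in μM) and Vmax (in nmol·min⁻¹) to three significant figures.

Km = 0.293 μM; Vmax = 492 nmol·min⁻¹

From v = Vmax[S]/(Km+[S]), each point gives Vmax = v(Km+[S])/[S].
Equating: 100(Km+0.0748)/0.0748 = 438(Km+2.39)/2.39.
1337·Km + 100 = 183.3·Km + 438, so (1337 − 183.3)·Km = 438 − 100.
Km = 338.0/1154 = 0.293 μM; then Vmax = 100(0.293+0.0748)/0.0748 = 492 nmol·min⁻¹.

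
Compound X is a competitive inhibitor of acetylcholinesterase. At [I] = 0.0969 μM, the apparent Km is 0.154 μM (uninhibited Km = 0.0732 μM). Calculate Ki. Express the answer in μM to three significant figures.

Competitive: Km,app = α·Km with α = 1 + [I]/Ki.
α = Km,app/Km = 0.154/0.0732 = 2.104.
Since α = 1 + [I]/Ki, [I]/Ki = 2.104 − 1 = 1.104 and Ki = 0.0969/1.104 = 0.0878 μM.

0.0878 μM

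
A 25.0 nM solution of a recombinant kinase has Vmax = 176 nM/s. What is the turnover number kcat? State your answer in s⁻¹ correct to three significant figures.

7.04 s⁻¹

kcat = Vmax/[E]total = 176 nM/s / 25.0 nM = 7.04 s⁻¹.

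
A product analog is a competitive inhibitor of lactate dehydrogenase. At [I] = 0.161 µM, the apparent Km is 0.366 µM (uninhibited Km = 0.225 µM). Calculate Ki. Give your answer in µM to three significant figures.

Competitive: Km,app = α·Km with α = 1 + [I]/Ki.
α = Km,app/Km = 0.366/0.225 = 1.627.
Since α = 1 + [I]/Ki, [I]/Ki = 1.627 − 1 = 0.6267 and Ki = 0.161/0.6267 = 0.257 µM.

0.257 µM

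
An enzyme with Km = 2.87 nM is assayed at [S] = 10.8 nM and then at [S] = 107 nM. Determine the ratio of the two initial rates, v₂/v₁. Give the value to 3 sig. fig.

Since Vmax cancels, v₂/v₁ = [S]₂(Km+[S]₁) / [S]₁(Km+[S]₂).
= 107×(2.87+10.8) / (10.8×(2.87+107)) = 1463/1187 = 1.23.

1.23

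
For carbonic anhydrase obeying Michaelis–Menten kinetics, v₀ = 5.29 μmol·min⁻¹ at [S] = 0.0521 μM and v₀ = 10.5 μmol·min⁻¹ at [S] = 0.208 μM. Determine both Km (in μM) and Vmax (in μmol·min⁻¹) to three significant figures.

From v = Vmax[S]/(Km+[S]), each point gives Vmax = v(Km+[S])/[S].
Equating: 5.29(Km+0.0521)/0.0521 = 10.5(Km+0.208)/0.208.
101.5·Km + 5.29 = 50.48·Km + 10.5, so (101.5 − 50.48)·Km = 10.5 − 5.29.
Km = 5.210/51.05 = 0.102 μM; then Vmax = 5.29(0.102+0.0521)/0.0521 = 15.7 μmol·min⁻¹.

Km = 0.102 μM; Vmax = 15.7 μmol·min⁻¹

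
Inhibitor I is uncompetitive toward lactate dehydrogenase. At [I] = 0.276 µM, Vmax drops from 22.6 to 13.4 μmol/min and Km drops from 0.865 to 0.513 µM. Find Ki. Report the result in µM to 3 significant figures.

Uncompetitive: Vmax,app = Vmax/α (and Km,app = Km/α) with α = 1 + [I]/Ki.
α = Vmax/Vmax,app = 22.6/13.4 = 1.687.
Since α = 1 + [I]/Ki, [I]/Ki = 1.687 − 1 = 0.6866 and Ki = 0.276/0.6866 = 0.402 µM.

0.402 µM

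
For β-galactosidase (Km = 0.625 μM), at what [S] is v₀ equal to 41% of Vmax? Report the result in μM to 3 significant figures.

0.434 μM

v/Vmax = [S]/(Km+[S]) = 0.41, so [S] = Km·0.41/(1 − 0.41) = 0.625 × 0.6949.
[S] = 0.434 μM.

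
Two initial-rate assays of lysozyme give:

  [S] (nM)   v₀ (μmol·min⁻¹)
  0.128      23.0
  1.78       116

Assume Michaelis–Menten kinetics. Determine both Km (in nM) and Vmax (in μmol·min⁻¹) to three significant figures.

From v = Vmax[S]/(Km+[S]), each point gives Vmax = v(Km+[S])/[S].
Equating: 23.0(Km+0.128)/0.128 = 116(Km+1.78)/1.78.
179.7·Km + 23.0 = 65.17·Km + 116, so (179.7 − 65.17)·Km = 116 − 23.0.
Km = 93.00/114.5 = 0.812 nM; then Vmax = 23.0(0.812+0.128)/0.128 = 169 μmol·min⁻¹.

Km = 0.812 nM; Vmax = 169 μmol·min⁻¹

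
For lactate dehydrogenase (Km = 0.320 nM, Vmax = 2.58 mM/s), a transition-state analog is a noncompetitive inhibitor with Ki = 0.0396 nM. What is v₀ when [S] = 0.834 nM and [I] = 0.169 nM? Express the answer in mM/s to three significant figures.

With α = 1 + [I]/Ki = 1 + 0.169/0.0396 = 5.268, the noncompetitive rate law is v = (Vmax/α)·[S] / (Km + [S]).
v = (2.58/5.268)×0.834 / (0.320 + 0.834) = 0.4085/1.154 = 0.354 mM/s.

0.354 mM/s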